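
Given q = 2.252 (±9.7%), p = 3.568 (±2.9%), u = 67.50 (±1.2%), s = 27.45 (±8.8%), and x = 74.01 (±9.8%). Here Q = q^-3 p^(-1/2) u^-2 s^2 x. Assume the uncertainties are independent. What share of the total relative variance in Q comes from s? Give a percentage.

(δQ/Q)² = (-3·δq/q)² + (−½·δp/p)² + (-2·δu/u)² + (2·δs/s)² + (1·δx/x)²
  q term: (-3×0.0970)² = 0.0847
  p term: (-0.5×0.0290)² = 0.000210
  u term: (-2×0.0120)² = 0.000576
  s term: (2×0.0880)² = 0.0310
  x term: (1×0.0980)² = 0.00960
Total = 0.126. Share from s = 0.0310/0.126 = 0.246.

24.6%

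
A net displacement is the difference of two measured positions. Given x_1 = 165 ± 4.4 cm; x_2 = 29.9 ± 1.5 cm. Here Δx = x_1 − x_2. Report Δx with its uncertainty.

Each term contributes (cᵢ δxᵢ)² to (δΔx)²:
  (δx_1)² = 19.4;  (δx_2)² = 2.25
δΔx = √(21.6) = 4.65 cm
Δx = 135 cm.

135 ± 4.65 cm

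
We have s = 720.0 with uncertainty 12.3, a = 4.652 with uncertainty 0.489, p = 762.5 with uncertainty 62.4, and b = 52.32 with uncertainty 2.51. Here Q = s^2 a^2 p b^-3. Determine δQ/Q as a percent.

27.0%

Relative error in a monomial: (δQ/Q)² = Σ (nᵢ · δxᵢ/xᵢ)².
  (2·δs/s)² = (2×0.0171)² = 0.00117;  (2·δa/a)² = (2×0.105)² = 0.0442;  (1·δp/p)² = (1×0.0818)² = 0.00670;  (-3·δb/b)² = (-3×0.0480)² = 0.0207
δQ/Q = √(0.0728) = 0.270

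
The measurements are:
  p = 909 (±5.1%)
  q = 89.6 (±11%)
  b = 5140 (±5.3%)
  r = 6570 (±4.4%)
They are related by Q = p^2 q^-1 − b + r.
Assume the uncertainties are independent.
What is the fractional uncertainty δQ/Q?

0.135

Let w = p^2·q^-1 = 9220. δw/w = √((2·δp/p)² + (-1·δq/q)²) = √(0.0104 + 0.0121) = 0.150, so δw = 1380.
Q = w − b + r: δQ = √(δw² + δb² + δr²) = √(1.91e+06 + 74200 + 83600) = 1440
Q = 10700, so δQ/Q = 1440/10700 = 0.135.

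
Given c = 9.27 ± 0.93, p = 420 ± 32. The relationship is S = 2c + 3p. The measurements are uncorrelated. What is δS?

96.0

For a sum/difference, combine absolute errors in quadrature:
  (2·δc)² = 3.46;  (3·δp)² = 9220
δS = √(9220) = 96.0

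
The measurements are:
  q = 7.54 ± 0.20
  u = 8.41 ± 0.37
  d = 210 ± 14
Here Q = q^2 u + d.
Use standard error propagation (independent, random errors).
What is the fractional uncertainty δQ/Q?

0.0520

Let p = q^2·u = 478. δp/p = √((2·δq/q)² + (1·δu/u)²) = √(0.00281 + 0.00194) = 0.0689, so δp = 33.0.
Q = p + d: δQ = √(δp² + δd²) = √(1090 + 196) = 35.8
Q = 688, so δQ/Q = 35.8/688 = 0.0520.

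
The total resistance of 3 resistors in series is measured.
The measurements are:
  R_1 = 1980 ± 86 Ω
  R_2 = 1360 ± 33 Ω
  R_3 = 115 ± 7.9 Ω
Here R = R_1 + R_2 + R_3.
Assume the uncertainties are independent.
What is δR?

92.5 Ω

Absolute uncertainties add in quadrature for a linear combination:
  (δR_1)² = 7400;  (δR_2)² = 1090;  (δR_3)² = 62.4
δR = √(8550) = 92.5 Ω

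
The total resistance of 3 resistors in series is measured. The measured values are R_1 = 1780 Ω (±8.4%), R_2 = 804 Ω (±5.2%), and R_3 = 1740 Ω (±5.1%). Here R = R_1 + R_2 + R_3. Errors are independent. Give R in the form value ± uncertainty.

4320 ± 179 Ω

Sums and differences: (δR)² = Σ (cᵢ δxᵢ)².
  (δR_1)² = 22400;  (δR_2)² = 1750;  (δR_3)² = 7870
δR = √(32000) = 179 Ω
R = 4320 Ω.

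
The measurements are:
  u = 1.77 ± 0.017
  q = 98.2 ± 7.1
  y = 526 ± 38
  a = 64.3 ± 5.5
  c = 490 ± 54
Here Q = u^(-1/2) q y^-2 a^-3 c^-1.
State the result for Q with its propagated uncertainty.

(2.05 ± 0.661) × 10^-12

Since Q is a product/quotient, work with relative uncertainties:
  (−½·δu/u)² = (-0.5×0.00960)² = 2.31e-05;  (1·δq/q)² = (1×0.0723)² = 0.00523;  (-2·δy/y)² = (-2×0.0722)² = 0.0209;  (-3·δa/a)² = (-3×0.0855)² = 0.0658;  (-1·δc/c)² = (-1×0.110)² = 0.0121
δQ/Q = √(0.104) = 0.323
Q = 2.05e-12, so δQ = 0.323 × 2.05e-12 = 6.61e-13.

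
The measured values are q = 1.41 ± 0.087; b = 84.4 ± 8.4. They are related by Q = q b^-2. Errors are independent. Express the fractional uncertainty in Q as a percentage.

20.8%

Products/powers → add relative errors in quadrature, weighted by exponent:
  (1·δq/q)² = (1×0.0617)² = 0.00381;  (-2·δb/b)² = (-2×0.0995)² = 0.0396
δQ/Q = √(0.0434) = 0.208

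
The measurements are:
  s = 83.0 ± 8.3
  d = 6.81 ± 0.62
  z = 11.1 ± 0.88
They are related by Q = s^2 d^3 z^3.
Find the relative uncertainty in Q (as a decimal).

For a monomial Q ∝ s^2, d^3, z^3, fractional errors add in quadrature:
  (2·δs/s)² = (2×0.100)² = 0.0400;  (3·δd/d)² = (3×0.0910)² = 0.0746;  (3·δz/z)² = (3×0.0793)² = 0.0566
δQ/Q = √(0.171) = 0.414

0.414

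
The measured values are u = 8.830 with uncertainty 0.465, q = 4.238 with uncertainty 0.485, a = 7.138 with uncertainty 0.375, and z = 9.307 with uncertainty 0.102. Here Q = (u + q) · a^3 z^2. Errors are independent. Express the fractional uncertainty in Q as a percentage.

16.7%

Let w = u + q = 13.07. δw = √(δu² + δq²) = √(0.216 + 0.235) = 0.672, so δw/w = 0.0514.
Q is then a monomial in w, a, z:
δQ/Q = √((δw/w)² + (3·δa/a)² + (2·δz/z)²) = √(0.00264 + 0.0248 + 0.000480) = 0.167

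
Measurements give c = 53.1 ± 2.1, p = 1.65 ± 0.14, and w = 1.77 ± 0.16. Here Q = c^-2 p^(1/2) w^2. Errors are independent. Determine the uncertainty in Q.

0.000288

Relative error in a monomial: (δQ/Q)² = Σ (nᵢ · δxᵢ/xᵢ)².
  (-2·δc/c)² = (-2×0.0395)² = 0.00626;  (½·δp/p)² = (0.5×0.0848)² = 0.00180;  (2·δw/w)² = (2×0.0904)² = 0.0327
δQ/Q = √(0.0407) = 0.202
Q = 0.00143, so δQ = 0.202 × 0.00143 = 0.000288.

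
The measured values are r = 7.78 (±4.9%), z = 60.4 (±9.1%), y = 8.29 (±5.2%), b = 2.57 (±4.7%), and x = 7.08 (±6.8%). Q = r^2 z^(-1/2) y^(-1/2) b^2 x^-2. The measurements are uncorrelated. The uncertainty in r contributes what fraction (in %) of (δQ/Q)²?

(δQ/Q)² = (2·δr/r)² + (−½·δz/z)² + (−½·δy/y)² + (2·δb/b)² + (-2·δx/x)²
  r term: (2×0.0490)² = 0.00960
  z term: (-0.5×0.0910)² = 0.00207
  y term: (-0.5×0.0520)² = 0.000676
  b term: (2×0.0470)² = 0.00884
  x term: (-2×0.0680)² = 0.0185
Total = 0.0397. Share from r = 0.00960/0.0397 = 0.242.

24.2%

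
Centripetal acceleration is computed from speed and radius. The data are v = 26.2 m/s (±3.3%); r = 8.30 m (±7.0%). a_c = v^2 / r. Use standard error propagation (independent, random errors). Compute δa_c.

Relative error in a monomial: (δa_c/a_c)² = Σ (nᵢ · δxᵢ/xᵢ)².
  (2·δv/v)² = (2×0.0330)² = 0.00436;  (-1·δr/r)² = (-1×0.0700)² = 0.00490
δa_c/a_c = √(0.00926) = 0.0962
a_c = 82.7 m/s^2, so δa_c = 0.0962 × 82.7 = 7.96 m/s^2.

7.96 m/s^2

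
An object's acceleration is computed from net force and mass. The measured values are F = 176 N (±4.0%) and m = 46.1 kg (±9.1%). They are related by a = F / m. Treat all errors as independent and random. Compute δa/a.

For a monomial a ∝ F, m^-1, fractional errors add in quadrature:
  (1·δF/F)² = (1×0.0400)² = 0.00160;  (-1·δm/m)² = (-1×0.0910)² = 0.00828
δa/a = √(0.00988) = 0.0994

0.0994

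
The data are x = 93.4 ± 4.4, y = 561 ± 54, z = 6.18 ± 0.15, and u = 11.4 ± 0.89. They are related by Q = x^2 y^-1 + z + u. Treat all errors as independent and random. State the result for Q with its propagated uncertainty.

33.1 ± 2.28

Let p = x^2·y^-1 = 15.6. δp/p = √((2·δx/x)² + (-1·δy/y)²) = √(0.00888 + 0.00927) = 0.135, so δp = 2.09.
Q = p + z + u: δQ = √(δp² + δz² + δu²) = √(4.39 + 0.0225 + 0.792) = 2.28
Q = 33.1.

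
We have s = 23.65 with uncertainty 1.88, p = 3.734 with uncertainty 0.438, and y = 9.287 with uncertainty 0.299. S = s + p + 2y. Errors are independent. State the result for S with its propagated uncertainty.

45.96 ± 2.02

S is a linear combination, so absolute uncertainties add in quadrature:
  (δs)² = 3.53;  (δp)² = 0.192;  (2·δy)² = 0.358
δS = √(4.08) = 2.02
S = 45.96.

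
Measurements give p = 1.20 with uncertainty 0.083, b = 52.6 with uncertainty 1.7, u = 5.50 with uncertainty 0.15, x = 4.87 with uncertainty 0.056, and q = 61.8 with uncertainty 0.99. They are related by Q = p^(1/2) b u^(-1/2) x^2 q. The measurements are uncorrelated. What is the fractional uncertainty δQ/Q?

Relative error in a monomial: (δQ/Q)² = Σ (nᵢ · δxᵢ/xᵢ)².
  (½·δp/p)² = (0.5×0.0692)² = 0.00120;  (1·δb/b)² = (1×0.0323)² = 0.00104;  (−½·δu/u)² = (-0.5×0.0273)² = 0.000186;  (2·δx/x)² = (2×0.0115)² = 0.000529;  (1·δq/q)² = (1×0.0160)² = 0.000257
δQ/Q = √(0.00321) = 0.0567

0.0567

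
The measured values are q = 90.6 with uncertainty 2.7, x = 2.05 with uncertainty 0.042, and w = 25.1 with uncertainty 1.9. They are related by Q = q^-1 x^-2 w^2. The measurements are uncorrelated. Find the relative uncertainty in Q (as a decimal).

Products/powers → add relative errors in quadrature, weighted by exponent:
  (-1·δq/q)² = (-1×0.0298)² = 0.000888;  (-2·δx/x)² = (-2×0.0205)² = 0.00168;  (2·δw/w)² = (2×0.0757)² = 0.0229
δQ/Q = √(0.0255) = 0.160

0.160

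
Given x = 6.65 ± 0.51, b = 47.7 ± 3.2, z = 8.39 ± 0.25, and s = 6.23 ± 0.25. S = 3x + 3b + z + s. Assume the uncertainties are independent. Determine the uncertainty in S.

Absolute uncertainties add in quadrature for a linear combination:
  (3·δx)² = 2.34;  (3·δb)² = 92.2;  (δz)² = 0.0625;  (δs)² = 0.0625
δS = √(94.6) = 9.73

9.73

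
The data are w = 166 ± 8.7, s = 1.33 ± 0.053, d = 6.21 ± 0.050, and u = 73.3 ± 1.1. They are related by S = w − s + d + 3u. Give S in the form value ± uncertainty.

Absolute uncertainties add in quadrature for a linear combination:
  (δw)² = 75.7;  (δs)² = 0.00281;  (δd)² = 0.00250;  (3·δu)² = 10.9
δS = √(86.6) = 9.31
S = 391.

391 ± 9.31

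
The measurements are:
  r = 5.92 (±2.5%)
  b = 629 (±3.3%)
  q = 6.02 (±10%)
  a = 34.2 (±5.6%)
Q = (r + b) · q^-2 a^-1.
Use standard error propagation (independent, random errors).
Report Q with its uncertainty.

Let u = r + b = 635. δu = √(δr² + δb²) = √(0.0219 + 431) = 20.8, so δu/u = 0.0327.
Q is then a monomial in u, q, a:
δQ/Q = √((δu/u)² + (-2·δq/q)² + (-1·δa/a)²) = √(0.00107 + 0.0400 + 0.00314) = 0.210
Q = 0.512, so δQ = 0.210 × 0.512 = 0.108.

0.512 ± 0.108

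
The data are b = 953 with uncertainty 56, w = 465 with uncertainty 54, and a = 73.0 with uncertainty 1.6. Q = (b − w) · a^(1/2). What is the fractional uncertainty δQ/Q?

Let u = b − w = 488. δu = √(δb² + δw²) = √(3140 + 2920) = 77.8, so δu/u = 0.159.
Q is then a monomial in u, a:
δQ/Q = √((δu/u)² + (½·δa/a)²) = √(0.0254 + 0.000120) = 0.160

0.160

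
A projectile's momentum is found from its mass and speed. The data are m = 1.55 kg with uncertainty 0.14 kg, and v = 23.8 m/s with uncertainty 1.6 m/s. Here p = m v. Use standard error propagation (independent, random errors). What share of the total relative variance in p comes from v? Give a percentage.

35.6%

(δp/p)² = (1·δm/m)² + (1·δv/v)²
  m term: (1×0.0903)² = 0.00816
  v term: (1×0.0672)² = 0.00452
Total = 0.0127. Share from v = 0.00452/0.0127 = 0.356.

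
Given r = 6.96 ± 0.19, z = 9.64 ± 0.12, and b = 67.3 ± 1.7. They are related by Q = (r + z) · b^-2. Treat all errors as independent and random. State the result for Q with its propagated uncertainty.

Let u = r + z = 16.6. δu = √(δr² + δz²) = √(0.0361 + 0.0144) = 0.225, so δu/u = 0.0135.
Q is then a monomial in u, b:
δQ/Q = √((δu/u)² + (-2·δb/b)²) = √(0.000183 + 0.00255) = 0.0523
Q = 0.00367, so δQ = 0.0523 × 0.00367 = 0.000192.

0.00367 ± 0.000192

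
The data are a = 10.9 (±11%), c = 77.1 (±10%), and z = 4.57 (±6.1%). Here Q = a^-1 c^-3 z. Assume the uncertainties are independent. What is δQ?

2.98e-07

Since Q is a product/quotient, work with relative uncertainties:
  (-1·δa/a)² = (-1×0.110)² = 0.0121;  (-3·δc/c)² = (-3×0.100)² = 0.0900;  (1·δz/z)² = (1×0.0610)² = 0.00372
δQ/Q = √(0.106) = 0.325
Q = 9.15e-07, so δQ = 0.325 × 9.15e-07 = 2.98e-07.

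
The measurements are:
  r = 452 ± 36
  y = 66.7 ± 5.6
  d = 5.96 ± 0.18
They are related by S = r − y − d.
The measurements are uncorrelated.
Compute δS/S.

Absolute uncertainties add in quadrature for a linear combination:
  (δr)² = 1300;  (δy)² = 31.4;  (δd)² = 0.0324
δS = √(1330) = 36.4
S = 379, so δS/S = 36.4/379 = 0.0960.

0.0960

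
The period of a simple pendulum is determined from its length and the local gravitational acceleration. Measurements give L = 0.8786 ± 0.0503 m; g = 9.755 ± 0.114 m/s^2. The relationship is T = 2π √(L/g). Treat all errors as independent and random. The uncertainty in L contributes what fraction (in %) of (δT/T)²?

(δT/T)² = (½·δL/L)² + (−½·δg/g)²
  L term: (0.5×0.0573)² = 0.000819
  g term: (-0.5×0.0117)² = 3.41e-05
Total = 0.000854. Share from L = 0.000819/0.000854 = 0.960.

96.0%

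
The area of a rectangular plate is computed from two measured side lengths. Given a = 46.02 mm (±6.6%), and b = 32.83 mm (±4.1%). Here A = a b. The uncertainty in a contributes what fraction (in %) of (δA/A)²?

(δA/A)² = (1·δa/a)² + (1·δb/b)²
  a term: (1×0.0660)² = 0.00436
  b term: (1×0.0410)² = 0.00168
Total = 0.00604. Share from a = 0.00436/0.00604 = 0.722.

72.2%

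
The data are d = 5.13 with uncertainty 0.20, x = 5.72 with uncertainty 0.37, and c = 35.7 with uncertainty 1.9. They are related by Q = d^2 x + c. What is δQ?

Let p = d^2·x = 151. δp/p = √((2·δd/d)² + (1·δx/x)²) = √(0.00608 + 0.00418) = 0.101, so δp = 15.3.
Q = p + c: δQ = √(δp² + δc²) = √(233 + 3.61) = 15.4

15.4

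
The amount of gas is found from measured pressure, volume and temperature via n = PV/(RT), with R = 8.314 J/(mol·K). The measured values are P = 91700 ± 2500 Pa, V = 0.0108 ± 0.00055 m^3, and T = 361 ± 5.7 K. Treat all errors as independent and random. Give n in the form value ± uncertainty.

0.330 ± 0.0198 mol

For a monomial n ∝ P, V, T^-1, fractional errors add in quadrature:
  (1·δP/P)² = (1×0.0273)² = 0.000743;  (1·δV/V)² = (1×0.0509)² = 0.00259;  (-1·δT/T)² = (-1×0.0158)² = 0.000249
δn/n = √(0.00359) = 0.0599
n = 0.330 mol, so δn = 0.0599 × 0.330 = 0.0198 mol.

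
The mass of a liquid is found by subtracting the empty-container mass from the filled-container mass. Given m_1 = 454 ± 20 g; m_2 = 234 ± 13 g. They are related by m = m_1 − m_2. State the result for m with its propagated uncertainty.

220 ± 23.9 g

Absolute uncertainties add in quadrature for a linear combination:
  (δm_1)² = 400;  (δm_2)² = 169
δm = √(569) = 23.9 g
m = 220 g.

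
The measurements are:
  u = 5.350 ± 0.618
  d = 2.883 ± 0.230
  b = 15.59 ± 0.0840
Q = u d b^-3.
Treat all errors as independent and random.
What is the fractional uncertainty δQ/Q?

Products/powers → add relative errors in quadrature, weighted by exponent:
  (1·δu/u)² = (1×0.116)² = 0.0133;  (1·δd/d)² = (1×0.0798)² = 0.00636;  (-3·δb/b)² = (-3×0.00539)² = 0.000261
δQ/Q = √(0.0200) = 0.141

0.141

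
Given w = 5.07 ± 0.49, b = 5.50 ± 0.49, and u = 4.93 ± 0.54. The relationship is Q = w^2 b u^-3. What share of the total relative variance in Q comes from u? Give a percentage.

(δQ/Q)² = (2·δw/w)² + (1·δb/b)² + (-3·δu/u)²
  w term: (2×0.0966)² = 0.0374
  b term: (1×0.0891)² = 0.00794
  u term: (-3×0.110)² = 0.108
Total = 0.153. Share from u = 0.108/0.153 = 0.704.

70.4%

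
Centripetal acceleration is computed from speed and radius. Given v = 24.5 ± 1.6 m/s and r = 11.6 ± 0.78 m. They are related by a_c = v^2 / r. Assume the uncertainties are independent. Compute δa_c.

7.60 m/s^2

Relative error in a monomial: (δa_c/a_c)² = Σ (nᵢ · δxᵢ/xᵢ)².
  (2·δv/v)² = (2×0.0653)² = 0.0171;  (-1·δr/r)² = (-1×0.0672)² = 0.00452
δa_c/a_c = √(0.0216) = 0.147
a_c = 51.7 m/s^2, so δa_c = 0.147 × 51.7 = 7.60 m/s^2.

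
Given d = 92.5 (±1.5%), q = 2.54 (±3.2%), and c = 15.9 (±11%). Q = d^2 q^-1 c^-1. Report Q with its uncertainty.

212 ± 25.1

Q is a product of powers, so relative uncertainties combine in quadrature:
  (2·δd/d)² = (2×0.0150)² = 0.000900;  (-1·δq/q)² = (-1×0.0320)² = 0.00102;  (-1·δc/c)² = (-1×0.110)² = 0.0121
δQ/Q = √(0.0140) = 0.118
Q = 212, so δQ = 0.118 × 212 = 25.1.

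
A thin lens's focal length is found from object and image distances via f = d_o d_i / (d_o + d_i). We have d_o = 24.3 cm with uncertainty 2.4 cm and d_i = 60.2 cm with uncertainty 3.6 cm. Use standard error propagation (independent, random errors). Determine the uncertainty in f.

∂f/∂d_o = (d_i/(d_o+d_i))² = 0.508;  ∂f/∂d_i = (d_o/(d_o+d_i))² = 0.0827
δf = √((∂f/∂d_o · δd_o)² + (∂f/∂d_i · δd_i)²) = √(1.48 + 0.0886) = 1.25 cm

1.25 cm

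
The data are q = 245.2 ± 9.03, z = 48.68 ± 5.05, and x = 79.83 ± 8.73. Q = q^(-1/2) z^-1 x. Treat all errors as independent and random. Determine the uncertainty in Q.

0.0159

Since Q is a product/quotient, work with relative uncertainties:
  (−½·δq/q)² = (-0.5×0.0368)² = 0.000339;  (-1·δz/z)² = (-1×0.104)² = 0.0108;  (1·δx/x)² = (1×0.109)² = 0.0120
δQ/Q = √(0.0231) = 0.152
Q = 0.1047, so δQ = 0.152 × 0.1047 = 0.0159.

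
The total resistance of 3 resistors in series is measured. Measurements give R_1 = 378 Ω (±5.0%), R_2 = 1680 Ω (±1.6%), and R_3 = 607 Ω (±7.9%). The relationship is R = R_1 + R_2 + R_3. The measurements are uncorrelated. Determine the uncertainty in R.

58.1 Ω

R is a linear combination, so absolute uncertainties add in quadrature:
  (δR_1)² = 357;  (δR_2)² = 723;  (δR_3)² = 2300
δR = √(3380) = 58.1 Ω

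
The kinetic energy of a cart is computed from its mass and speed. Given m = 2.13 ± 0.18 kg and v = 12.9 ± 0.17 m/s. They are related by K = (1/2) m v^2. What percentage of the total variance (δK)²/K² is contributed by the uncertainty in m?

(δK/K)² = (1·δm/m)² + (2·δv/v)²
  m term: (1×0.0845)² = 0.00714
  v term: (2×0.0132)² = 0.000695
Total = 0.00784. Share from m = 0.00714/0.00784 = 0.911.

91.1%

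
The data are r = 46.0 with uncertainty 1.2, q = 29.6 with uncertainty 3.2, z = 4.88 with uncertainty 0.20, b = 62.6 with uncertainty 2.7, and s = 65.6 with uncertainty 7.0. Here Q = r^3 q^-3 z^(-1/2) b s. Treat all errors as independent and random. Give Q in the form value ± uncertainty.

6980 ± 2470

For a monomial Q ∝ r^3, q^-3, z^(-1/2), b, s, fractional errors add in quadrature:
  (3·δr/r)² = (3×0.0261)² = 0.00612;  (-3·δq/q)² = (-3×0.108)² = 0.105;  (−½·δz/z)² = (-0.5×0.0410)² = 0.000420;  (1·δb/b)² = (1×0.0431)² = 0.00186;  (1·δs/s)² = (1×0.107)² = 0.0114
δQ/Q = √(0.125) = 0.354
Q = 6980, so δQ = 0.354 × 6980 = 2470.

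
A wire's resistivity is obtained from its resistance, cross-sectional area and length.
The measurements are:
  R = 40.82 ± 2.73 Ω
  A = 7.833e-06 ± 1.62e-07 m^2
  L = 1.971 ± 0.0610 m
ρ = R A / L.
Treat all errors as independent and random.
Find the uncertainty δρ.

1.24e-05 Ω·m

Relative error in a monomial: (δρ/ρ)² = Σ (nᵢ · δxᵢ/xᵢ)².
  (1·δR/R)² = (1×0.0669)² = 0.00447;  (1·δA/A)² = (1×0.0207)² = 0.000428;  (-1·δL/L)² = (-1×0.0309)² = 0.000958
δρ/ρ = √(0.00586) = 0.0765
ρ = 0.0001622 Ω·m, so δρ = 0.0765 × 0.0001622 = 1.24e-05 Ω·m.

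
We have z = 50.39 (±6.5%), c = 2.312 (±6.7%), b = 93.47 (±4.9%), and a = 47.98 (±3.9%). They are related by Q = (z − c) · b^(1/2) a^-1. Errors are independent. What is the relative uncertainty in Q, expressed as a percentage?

Let u = z − c = 48.08. δu = √(δz² + δc²) = √(10.7 + 0.0240) = 3.28, so δu/u = 0.0682.
Q is then a monomial in u, b, a:
δQ/Q = √((δu/u)² + (½·δb/b)² + (-1·δa/a)²) = √(0.00465 + 0.000600 + 0.00152) = 0.0823

8.23%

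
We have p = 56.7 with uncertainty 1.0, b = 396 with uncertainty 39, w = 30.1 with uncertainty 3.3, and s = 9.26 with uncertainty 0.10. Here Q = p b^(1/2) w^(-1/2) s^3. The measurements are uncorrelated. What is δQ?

Since Q is a product/quotient, work with relative uncertainties:
  (1·δp/p)² = (1×0.0176)² = 0.000311;  (½·δb/b)² = (0.5×0.0985)² = 0.00242;  (−½·δw/w)² = (-0.5×0.110)² = 0.00300;  (3·δs/s)² = (3×0.0108)² = 0.00105
δQ/Q = √(0.00679) = 0.0824
Q = 1.63e+05, so δQ = 0.0824 × 1.63e+05 = 13500.

13500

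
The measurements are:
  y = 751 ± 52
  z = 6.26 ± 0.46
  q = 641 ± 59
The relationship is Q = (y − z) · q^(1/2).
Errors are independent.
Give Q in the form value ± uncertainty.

Let u = y − z = 745. δu = √(δy² + δz²) = √(2700 + 0.212) = 52.0, so δu/u = 0.0698.
Q is then a monomial in u, q:
δQ/Q = √((δu/u)² + (½·δq/q)²) = √(0.00488 + 0.00212) = 0.0836
Q = 18900, so δQ = 0.0836 × 18900 = 1580.

18900 ± 1580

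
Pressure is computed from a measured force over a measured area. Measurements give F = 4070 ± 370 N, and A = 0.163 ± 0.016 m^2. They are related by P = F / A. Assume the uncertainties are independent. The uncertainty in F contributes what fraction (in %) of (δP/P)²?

(δP/P)² = (1·δF/F)² + (-1·δA/A)²
  F term: (1×0.0909)² = 0.00826
  A term: (-1×0.0982)² = 0.00964
Total = 0.0179. Share from F = 0.00826/0.0179 = 0.462.

46.2%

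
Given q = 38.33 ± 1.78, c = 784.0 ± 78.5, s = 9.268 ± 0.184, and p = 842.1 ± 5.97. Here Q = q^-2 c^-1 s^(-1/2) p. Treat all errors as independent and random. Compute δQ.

Products/powers → add relative errors in quadrature, weighted by exponent:
  (-2·δq/q)² = (-2×0.0464)² = 0.00863;  (-1·δc/c)² = (-1×0.100)² = 0.0100;  (−½·δs/s)² = (-0.5×0.0199)² = 9.85e-05;  (1·δp/p)² = (1×0.00709)² = 5.03e-05
δQ/Q = √(0.0188) = 0.137
Q = 0.0002401, so δQ = 0.137 × 0.0002401 = 3.29e-05.

3.29e-05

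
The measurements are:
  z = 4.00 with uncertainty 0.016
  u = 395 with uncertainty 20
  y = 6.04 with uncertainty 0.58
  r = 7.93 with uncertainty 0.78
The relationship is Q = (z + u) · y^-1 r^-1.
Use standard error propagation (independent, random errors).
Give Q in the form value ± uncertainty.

8.33 ± 1.22

Let w = z + u = 399. δw = √(δz² + δu²) = √(0.000256 + 400) = 20.0, so δw/w = 0.0501.
Q is then a monomial in w, y, r:
δQ/Q = √((δw/w)² + (-1·δy/y)² + (-1·δr/r)²) = √(0.00251 + 0.00922 + 0.00967) = 0.146
Q = 8.33, so δQ = 0.146 × 8.33 = 1.22.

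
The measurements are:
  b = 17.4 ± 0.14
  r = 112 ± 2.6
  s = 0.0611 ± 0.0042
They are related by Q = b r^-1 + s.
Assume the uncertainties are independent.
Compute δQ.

Let p = b·r^-1 = 0.155. δp/p = √((1·δb/b)² + (-1·δr/r)²) = √(6.47e-05 + 0.000539) = 0.0246, so δp = 0.00382.
Q = p + s: δQ = √(δp² + δs²) = √(1.46e-05 + 1.76e-05) = 0.00568

0.00568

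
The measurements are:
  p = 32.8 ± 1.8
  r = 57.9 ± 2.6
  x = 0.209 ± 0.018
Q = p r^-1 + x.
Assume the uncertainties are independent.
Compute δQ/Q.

Let w = p·r^-1 = 0.566. δw/w = √((1·δp/p)² + (-1·δr/r)²) = √(0.00301 + 0.00202) = 0.0709, so δw = 0.0402.
Q = w + x: δQ = √(δw² + δx²) = √(0.00161 + 0.000324) = 0.0440
Q = 0.775, so δQ/Q = 0.0440/0.775 = 0.0568.

0.0568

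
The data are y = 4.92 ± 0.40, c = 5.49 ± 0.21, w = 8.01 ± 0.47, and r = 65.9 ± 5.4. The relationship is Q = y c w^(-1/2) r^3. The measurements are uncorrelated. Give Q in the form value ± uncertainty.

Each factor contributes (exponent × relative error)² to (δQ/Q)²:
  (1·δy/y)² = (1×0.0813)² = 0.00661;  (1·δc/c)² = (1×0.0383)² = 0.00146;  (−½·δw/w)² = (-0.5×0.0587)² = 0.000861;  (3·δr/r)² = (3×0.0819)² = 0.0604
δQ/Q = √(0.0694) = 0.263
Q = 2.73e+06, so δQ = 0.263 × 2.73e+06 = 7.19e+05.

(2.73 ± 0.719) × 10^6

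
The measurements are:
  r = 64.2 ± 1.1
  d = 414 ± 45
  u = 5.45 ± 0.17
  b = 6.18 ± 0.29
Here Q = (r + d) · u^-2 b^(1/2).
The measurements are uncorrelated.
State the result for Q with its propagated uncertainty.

Let w = r + d = 478. δw = √(δr² + δd²) = √(1.21 + 2020) = 45.0, so δw/w = 0.0941.
Q is then a monomial in w, u, b:
δQ/Q = √((δw/w)² + (-2·δu/u)² + (½·δb/b)²) = √(0.00886 + 0.00389 + 0.000551) = 0.115
Q = 40.0, so δQ = 0.115 × 40.0 = 4.62.

40.0 ± 4.62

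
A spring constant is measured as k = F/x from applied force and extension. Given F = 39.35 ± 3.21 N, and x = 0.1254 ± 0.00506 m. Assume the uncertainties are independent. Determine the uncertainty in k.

28.6 N/m

Each factor contributes (exponent × relative error)² to (δk/k)²:
  (1·δF/F)² = (1×0.0816)² = 0.00665;  (-1·δx/x)² = (-1×0.0404)² = 0.00163
δk/k = √(0.00828) = 0.0910
k = 313.8 N/m, so δk = 0.0910 × 313.8 = 28.6 N/m.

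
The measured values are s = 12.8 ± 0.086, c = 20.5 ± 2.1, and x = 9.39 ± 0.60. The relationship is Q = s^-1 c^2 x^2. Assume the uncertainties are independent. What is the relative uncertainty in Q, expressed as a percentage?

24.2%

Q is a product of powers, so relative uncertainties combine in quadrature:
  (-1·δs/s)² = (-1×0.00672)² = 4.51e-05;  (2·δc/c)² = (2×0.102)² = 0.0420;  (2·δx/x)² = (2×0.0639)² = 0.0163
δQ/Q = √(0.0584) = 0.242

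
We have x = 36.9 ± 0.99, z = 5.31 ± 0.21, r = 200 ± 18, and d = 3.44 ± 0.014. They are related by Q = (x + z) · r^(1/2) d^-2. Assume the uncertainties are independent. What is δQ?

Let u = x + z = 42.2. δu = √(δx² + δz²) = √(0.980 + 0.0441) = 1.01, so δu/u = 0.0240.
Q is then a monomial in u, r, d:
δQ/Q = √((δu/u)² + (½·δr/r)² + (-2·δd/d)²) = √(0.000575 + 0.00202 + 6.63e-05) = 0.0516
Q = 50.4, so δQ = 0.0516 × 50.4 = 2.60.

2.60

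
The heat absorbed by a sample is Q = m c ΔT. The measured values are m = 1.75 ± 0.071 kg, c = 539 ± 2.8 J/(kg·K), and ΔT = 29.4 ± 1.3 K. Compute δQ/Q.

Relative error in a monomial: (δQ/Q)² = Σ (nᵢ · δxᵢ/xᵢ)².
  (1·δm/m)² = (1×0.0406)² = 0.00165;  (1·δc/c)² = (1×0.00519)² = 2.7e-05;  (1·δΔT/ΔT)² = (1×0.0442)² = 0.00196
δQ/Q = √(0.00363) = 0.0602

0.0602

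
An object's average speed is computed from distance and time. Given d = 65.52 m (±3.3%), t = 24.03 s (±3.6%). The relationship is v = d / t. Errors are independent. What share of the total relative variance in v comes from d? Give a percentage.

45.7%

(δv/v)² = (1·δd/d)² + (-1·δt/t)²
  d term: (1×0.0330)² = 0.00109
  t term: (-1×0.0360)² = 0.00130
Total = 0.00239. Share from d = 0.00109/0.00239 = 0.457.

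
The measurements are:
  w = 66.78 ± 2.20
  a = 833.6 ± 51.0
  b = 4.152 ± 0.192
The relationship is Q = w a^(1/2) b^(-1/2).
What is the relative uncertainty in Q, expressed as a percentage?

5.06%

Products/powers → add relative errors in quadrature, weighted by exponent:
  (1·δw/w)² = (1×0.0329)² = 0.00109;  (½·δa/a)² = (0.5×0.0612)² = 0.000936;  (−½·δb/b)² = (-0.5×0.0462)² = 0.000535
δQ/Q = √(0.00256) = 0.0506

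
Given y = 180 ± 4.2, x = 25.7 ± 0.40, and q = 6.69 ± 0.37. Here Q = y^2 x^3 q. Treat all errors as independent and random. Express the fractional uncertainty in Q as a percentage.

Products/powers → add relative errors in quadrature, weighted by exponent:
  (2·δy/y)² = (2×0.0233)² = 0.00218;  (3·δx/x)² = (3×0.0156)² = 0.00218;  (1·δq/q)² = (1×0.0553)² = 0.00306
δQ/Q = √(0.00742) = 0.0861

8.61%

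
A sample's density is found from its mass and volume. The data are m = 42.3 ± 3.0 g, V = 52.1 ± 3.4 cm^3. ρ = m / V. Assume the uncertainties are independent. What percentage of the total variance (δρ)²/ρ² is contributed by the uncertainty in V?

45.8%

(δρ/ρ)² = (1·δm/m)² + (-1·δV/V)²
  m term: (1×0.0709)² = 0.00503
  V term: (-1×0.0653)² = 0.00426
Total = 0.00929. Share from V = 0.00426/0.00929 = 0.458.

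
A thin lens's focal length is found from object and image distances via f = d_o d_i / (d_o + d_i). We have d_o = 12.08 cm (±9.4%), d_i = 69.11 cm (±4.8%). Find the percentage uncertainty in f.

∂f/∂d_o = (d_i/(d_o+d_i))² = 0.725;  ∂f/∂d_i = (d_o/(d_o+d_i))² = 0.0221
δf = √((∂f/∂d_o · δd_o)² + (∂f/∂d_i · δd_i)²) = √(0.677 + 0.00539) = 0.826 cm
f = 10.28 cm, so δf/f = 0.826/10.28 = 0.0803.

8.03%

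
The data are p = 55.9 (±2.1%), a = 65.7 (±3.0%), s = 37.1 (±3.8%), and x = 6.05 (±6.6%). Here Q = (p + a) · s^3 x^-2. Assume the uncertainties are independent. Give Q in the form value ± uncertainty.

Let u = p + a = 122. δu = √(δp² + δa²) = √(1.38 + 3.88) = 2.29, so δu/u = 0.0189.
Q is then a monomial in u, s, x:
δQ/Q = √((δu/u)² + (3·δs/s)² + (-2·δx/x)²) = √(0.000356 + 0.0130 + 0.0174) = 0.175
Q = 1.7e+05, so δQ = 0.175 × 1.7e+05 = 29800.

(1.70 ± 0.298) × 10^5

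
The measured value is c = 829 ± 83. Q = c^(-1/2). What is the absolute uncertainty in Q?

Each factor contributes (exponent × relative error)² to (δQ/Q)²:
  (−½·δc/c)² = (-0.5×0.100)² = 0.00251
δQ/Q = √(0.00251) = 0.0501
Q = 0.0347, so δQ = 0.0501 × 0.0347 = 0.00174.

0.00174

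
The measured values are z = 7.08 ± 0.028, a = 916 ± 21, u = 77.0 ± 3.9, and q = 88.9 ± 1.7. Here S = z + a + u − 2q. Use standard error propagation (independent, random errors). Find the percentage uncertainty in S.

Each term contributes (cᵢ δxᵢ)² to (δS)²:
  (δz)² = 0.000784;  (δa)² = 441;  (δu)² = 15.2;  (2·δq)² = 11.6
δS = √(468) = 21.6
S = 822, so δS/S = 21.6/822 = 0.0263.

2.63%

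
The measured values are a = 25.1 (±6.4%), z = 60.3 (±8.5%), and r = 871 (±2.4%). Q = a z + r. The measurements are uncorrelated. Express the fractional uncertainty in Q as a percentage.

6.81%

Let p = a·z = 1510. δp/p = √((1·δa/a)² + (1·δz/z)²) = √(0.00410 + 0.00723) = 0.106, so δp = 161.
Q = p + r: δQ = √(δp² + δr²) = √(25900 + 437) = 162
Q = 2380, so δQ/Q = 162/2380 = 0.0681.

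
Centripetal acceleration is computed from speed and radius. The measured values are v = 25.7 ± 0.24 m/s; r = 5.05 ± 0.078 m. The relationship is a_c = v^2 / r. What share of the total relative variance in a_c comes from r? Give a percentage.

(δa_c/a_c)² = (2·δv/v)² + (-1·δr/r)²
  v term: (2×0.00934)² = 0.000349
  r term: (-1×0.0154)² = 0.000239
Total = 0.000587. Share from r = 0.000239/0.000587 = 0.406.

40.6%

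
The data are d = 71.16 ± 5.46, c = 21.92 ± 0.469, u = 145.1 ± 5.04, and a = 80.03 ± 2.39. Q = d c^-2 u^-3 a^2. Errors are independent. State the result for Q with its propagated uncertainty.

Relative error in a monomial: (δQ/Q)² = Σ (nᵢ · δxᵢ/xᵢ)².
  (1·δd/d)² = (1×0.0767)² = 0.00589;  (-2·δc/c)² = (-2×0.0214)² = 0.00183;  (-3·δu/u)² = (-3×0.0347)² = 0.0109;  (2·δa/a)² = (2×0.0299)² = 0.00357
δQ/Q = √(0.0221) = 0.149
Q = 0.0003105, so δQ = 0.149 × 0.0003105 = 4.62e-05.

(3.105 ± 0.462) × 10^-4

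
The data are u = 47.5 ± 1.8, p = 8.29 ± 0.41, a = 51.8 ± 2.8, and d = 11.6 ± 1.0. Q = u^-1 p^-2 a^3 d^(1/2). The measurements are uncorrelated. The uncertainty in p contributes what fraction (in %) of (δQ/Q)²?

(δQ/Q)² = (-1·δu/u)² + (-2·δp/p)² + (3·δa/a)² + (½·δd/d)²
  u term: (-1×0.0379)² = 0.00144
  p term: (-2×0.0495)² = 0.00978
  a term: (3×0.0541)² = 0.0263
  d term: (0.5×0.0862)² = 0.00186
Total = 0.0394. Share from p = 0.00978/0.0394 = 0.248.

24.8%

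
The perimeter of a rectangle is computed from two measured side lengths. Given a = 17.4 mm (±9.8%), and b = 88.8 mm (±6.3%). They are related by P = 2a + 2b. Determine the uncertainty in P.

11.7 mm

Absolute uncertainties add in quadrature for a linear combination:
  (2·δa)² = 11.6;  (2·δb)² = 125
δP = √(137) = 11.7 mm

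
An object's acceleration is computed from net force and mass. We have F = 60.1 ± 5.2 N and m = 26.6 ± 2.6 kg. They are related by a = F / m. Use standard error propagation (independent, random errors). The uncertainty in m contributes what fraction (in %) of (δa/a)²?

(δa/a)² = (1·δF/F)² + (-1·δm/m)²
  F term: (1×0.0865)² = 0.00749
  m term: (-1×0.0977)² = 0.00955
Total = 0.0170. Share from m = 0.00955/0.0170 = 0.561.

56.1%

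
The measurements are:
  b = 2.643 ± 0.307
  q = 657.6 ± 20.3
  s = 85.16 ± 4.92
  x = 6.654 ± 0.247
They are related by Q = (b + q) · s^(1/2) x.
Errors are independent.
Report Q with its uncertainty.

40540 ± 2280

Let u = b + q = 660.2. δu = √(δb² + δq²) = √(0.0942 + 412) = 20.3, so δu/u = 0.0307.
Q is then a monomial in u, s, x:
δQ/Q = √((δu/u)² + (½·δs/s)² + (1·δx/x)²) = √(0.000946 + 0.000834 + 0.00138) = 0.0562
Q = 40540, so δQ = 0.0562 × 40540 = 2280.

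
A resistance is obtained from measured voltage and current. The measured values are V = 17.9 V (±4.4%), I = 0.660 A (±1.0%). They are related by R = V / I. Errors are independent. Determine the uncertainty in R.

For a monomial R ∝ V, I^-1, fractional errors add in quadrature:
  (1·δV/V)² = (1×0.0440)² = 0.00194;  (-1·δI/I)² = (-1×0.0100)² = 0.000100
δR/R = √(0.00204) = 0.0451
R = 27.1 Ω, so δR = 0.0451 × 27.1 = 1.22 Ω.

1.22 Ω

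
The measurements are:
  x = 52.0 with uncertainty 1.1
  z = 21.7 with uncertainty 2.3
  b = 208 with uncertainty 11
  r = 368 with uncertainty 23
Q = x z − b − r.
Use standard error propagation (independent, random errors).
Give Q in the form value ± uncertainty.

552 ± 125

Let p = x·z = 1130. δp/p = √((1·δx/x)² + (1·δz/z)²) = √(0.000447 + 0.0112) = 0.108, so δp = 122.
Q = p − b − r: δQ = √(δp² + δb² + δr²) = √(14900 + 121 + 529) = 125
Q = 552.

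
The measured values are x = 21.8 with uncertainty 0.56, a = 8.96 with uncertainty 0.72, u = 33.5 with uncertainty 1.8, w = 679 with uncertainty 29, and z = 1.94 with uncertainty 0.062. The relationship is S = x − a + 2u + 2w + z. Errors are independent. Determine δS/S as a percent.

Sums and differences: (δS)² = Σ (cᵢ δxᵢ)².
  (δx)² = 0.314;  (δa)² = 0.518;  (2·δu)² = 13.0;  (2·δw)² = 3360;  (δz)² = 0.00384
δS = √(3380) = 58.1
S = 1440, so δS/S = 58.1/1440 = 0.0404.

4.04%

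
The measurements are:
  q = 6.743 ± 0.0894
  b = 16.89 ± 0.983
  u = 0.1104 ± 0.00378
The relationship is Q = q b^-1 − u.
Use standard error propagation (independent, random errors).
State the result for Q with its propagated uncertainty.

Let p = q·b^-1 = 0.3992. δp/p = √((1·δq/q)² + (-1·δb/b)²) = √(0.000176 + 0.00339) = 0.0597, so δp = 0.0238.
Q = p − u: δQ = √(δp² + δu²) = √(0.000568 + 1.43e-05) = 0.0241
Q = 0.2888.

0.2888 ± 0.0241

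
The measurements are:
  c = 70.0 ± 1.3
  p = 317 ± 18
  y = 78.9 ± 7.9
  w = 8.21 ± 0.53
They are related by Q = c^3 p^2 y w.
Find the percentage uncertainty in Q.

Relative error in a monomial: (δQ/Q)² = Σ (nᵢ · δxᵢ/xᵢ)².
  (3·δc/c)² = (3×0.0186)² = 0.00310;  (2·δp/p)² = (2×0.0568)² = 0.0129;  (1·δy/y)² = (1×0.100)² = 0.0100;  (1·δw/w)² = (1×0.0646)² = 0.00417
δQ/Q = √(0.0302) = 0.174

17.4%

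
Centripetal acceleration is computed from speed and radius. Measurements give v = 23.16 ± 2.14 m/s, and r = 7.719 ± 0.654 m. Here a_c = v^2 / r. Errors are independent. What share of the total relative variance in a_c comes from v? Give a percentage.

(δa_c/a_c)² = (2·δv/v)² + (-1·δr/r)²
  v term: (2×0.0924)² = 0.0342
  r term: (-1×0.0847)² = 0.00718
Total = 0.0413. Share from v = 0.0342/0.0413 = 0.826.

82.6%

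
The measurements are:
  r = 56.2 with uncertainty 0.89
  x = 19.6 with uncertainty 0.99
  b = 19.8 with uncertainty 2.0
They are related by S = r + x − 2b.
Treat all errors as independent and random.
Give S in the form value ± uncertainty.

36.2 ± 4.22

Each term contributes (cᵢ δxᵢ)² to (δS)²:
  (δr)² = 0.792;  (δx)² = 0.980;  (2·δb)² = 16.0
δS = √(17.8) = 4.22
S = 36.2.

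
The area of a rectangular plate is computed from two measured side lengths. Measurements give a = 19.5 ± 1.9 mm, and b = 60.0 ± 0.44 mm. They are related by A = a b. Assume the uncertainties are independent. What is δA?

Products/powers → add relative errors in quadrature, weighted by exponent:
  (1·δa/a)² = (1×0.0974)² = 0.00949;  (1·δb/b)² = (1×0.00733)² = 5.38e-05
δA/A = √(0.00955) = 0.0977
A = 1170 mm^2, so δA = 0.0977 × 1170 = 114 mm^2.

114 mm^2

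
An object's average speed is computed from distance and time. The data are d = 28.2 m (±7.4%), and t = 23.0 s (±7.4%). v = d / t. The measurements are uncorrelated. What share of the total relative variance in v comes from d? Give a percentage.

50.0%

(δv/v)² = (1·δd/d)² + (-1·δt/t)²
  d term: (1×0.0740)² = 0.00548
  t term: (-1×0.0740)² = 0.00548
Total = 0.0110. Share from d = 0.00548/0.0110 = 0.500.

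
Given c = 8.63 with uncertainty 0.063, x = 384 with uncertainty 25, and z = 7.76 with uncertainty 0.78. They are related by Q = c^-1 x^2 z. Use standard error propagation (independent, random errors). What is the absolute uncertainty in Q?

21800

Relative error in a monomial: (δQ/Q)² = Σ (nᵢ · δxᵢ/xᵢ)².
  (-1·δc/c)² = (-1×0.00730)² = 5.33e-05;  (2·δx/x)² = (2×0.0651)² = 0.0170;  (1·δz/z)² = (1×0.101)² = 0.0101
δQ/Q = √(0.0271) = 0.165
Q = 1.33e+05, so δQ = 0.165 × 1.33e+05 = 21800.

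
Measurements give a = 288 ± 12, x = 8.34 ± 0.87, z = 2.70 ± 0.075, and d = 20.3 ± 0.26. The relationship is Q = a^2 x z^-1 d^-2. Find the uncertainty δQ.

Products/powers → add relative errors in quadrature, weighted by exponent:
  (2·δa/a)² = (2×0.0417)² = 0.00694;  (1·δx/x)² = (1×0.104)² = 0.0109;  (-1·δz/z)² = (-1×0.0278)² = 0.000772;  (-2·δd/d)² = (-2×0.0128)² = 0.000656
δQ/Q = √(0.0193) = 0.139
Q = 622, so δQ = 0.139 × 622 = 86.3.

86.3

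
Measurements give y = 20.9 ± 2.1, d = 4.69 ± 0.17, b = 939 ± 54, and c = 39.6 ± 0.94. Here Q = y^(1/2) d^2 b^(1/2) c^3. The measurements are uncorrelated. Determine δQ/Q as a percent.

Each factor contributes (exponent × relative error)² to (δQ/Q)²:
  (½·δy/y)² = (0.5×0.100)² = 0.00252;  (2·δd/d)² = (2×0.0362)² = 0.00526;  (½·δb/b)² = (0.5×0.0575)² = 0.000827;  (3·δc/c)² = (3×0.0237)² = 0.00507
δQ/Q = √(0.0137) = 0.117

11.7%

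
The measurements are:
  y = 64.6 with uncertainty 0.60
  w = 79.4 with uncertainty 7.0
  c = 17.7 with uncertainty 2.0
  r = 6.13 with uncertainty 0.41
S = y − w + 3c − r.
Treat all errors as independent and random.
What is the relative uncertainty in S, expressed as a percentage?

28.7%

Sums and differences: (δS)² = Σ (cᵢ δxᵢ)².
  (δy)² = 0.360;  (δw)² = 49.0;  (3·δc)² = 36.0;  (δr)² = 0.168
δS = √(85.5) = 9.25
S = 32.2, so δS/S = 9.25/32.2 = 0.287.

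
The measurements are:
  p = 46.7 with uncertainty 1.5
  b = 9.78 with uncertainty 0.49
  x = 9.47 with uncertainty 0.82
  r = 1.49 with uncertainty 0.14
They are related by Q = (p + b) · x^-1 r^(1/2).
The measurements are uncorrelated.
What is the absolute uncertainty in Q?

Let u = p + b = 56.5. δu = √(δp² + δb²) = √(2.25 + 0.240) = 1.58, so δu/u = 0.0279.
Q is then a monomial in u, x, r:
δQ/Q = √((δu/u)² + (-1·δx/x)² + (½·δr/r)²) = √(0.000781 + 0.00750 + 0.00221) = 0.102
Q = 7.28, so δQ = 0.102 × 7.28 = 0.745.

0.745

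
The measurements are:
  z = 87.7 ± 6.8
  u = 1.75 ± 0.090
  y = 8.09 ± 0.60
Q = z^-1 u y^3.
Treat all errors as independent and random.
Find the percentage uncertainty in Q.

24.1%

Since Q is a product/quotient, work with relative uncertainties:
  (-1·δz/z)² = (-1×0.0775)² = 0.00601;  (1·δu/u)² = (1×0.0514)² = 0.00264;  (3·δy/y)² = (3×0.0742)² = 0.0495
δQ/Q = √(0.0582) = 0.241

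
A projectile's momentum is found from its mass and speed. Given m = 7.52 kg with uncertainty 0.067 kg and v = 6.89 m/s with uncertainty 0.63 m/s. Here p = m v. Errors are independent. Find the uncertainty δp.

4.76 kg·m/s

Relative error in a monomial: (δp/p)² = Σ (nᵢ · δxᵢ/xᵢ)².
  (1·δm/m)² = (1×0.00891)² = 7.94e-05;  (1·δv/v)² = (1×0.0914)² = 0.00836
δp/p = √(0.00844) = 0.0919
p = 51.8 kg·m/s, so δp = 0.0919 × 51.8 = 4.76 kg·m/s.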